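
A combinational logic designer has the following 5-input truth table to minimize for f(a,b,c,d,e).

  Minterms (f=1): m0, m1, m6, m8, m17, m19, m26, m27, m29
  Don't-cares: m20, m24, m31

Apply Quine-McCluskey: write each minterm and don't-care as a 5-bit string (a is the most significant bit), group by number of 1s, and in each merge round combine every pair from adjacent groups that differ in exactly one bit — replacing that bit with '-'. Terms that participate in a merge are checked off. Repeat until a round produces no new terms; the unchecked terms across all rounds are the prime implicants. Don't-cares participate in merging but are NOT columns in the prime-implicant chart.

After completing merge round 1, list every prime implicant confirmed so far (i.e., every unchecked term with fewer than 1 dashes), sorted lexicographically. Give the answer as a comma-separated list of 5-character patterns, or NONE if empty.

Round 0: 00000✓ 00001✓ 00110 01000✓ 10001✓ 10011✓ 10100 11000✓ 11010✓ 11011✓ 11101✓ 11111✓
Round 1: -0001 -1000 0-000 0000- 1-011 100-1 11-11 110-0 1101- 111-1
PIs = {-0001, -1000, 0-000, 0000-, 00110, 1-011, 100-1, 10100, 11-11, 110-0, 1101-, 111-1}

00110, 10100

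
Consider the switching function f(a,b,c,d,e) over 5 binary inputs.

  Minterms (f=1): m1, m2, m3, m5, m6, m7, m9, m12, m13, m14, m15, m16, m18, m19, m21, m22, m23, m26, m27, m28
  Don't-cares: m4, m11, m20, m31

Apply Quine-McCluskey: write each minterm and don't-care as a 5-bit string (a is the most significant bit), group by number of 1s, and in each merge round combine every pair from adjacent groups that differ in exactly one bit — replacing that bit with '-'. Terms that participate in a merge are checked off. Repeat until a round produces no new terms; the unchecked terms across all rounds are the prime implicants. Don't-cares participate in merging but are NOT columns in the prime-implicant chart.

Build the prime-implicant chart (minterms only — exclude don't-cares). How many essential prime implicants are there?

[col 0] 00001*, 00010*, 00011*, 00100*, 00101*, 00110*, 00111*, 01001*, 01011*, 01100*, 01101*, 01110*, 01111*, 10000*, 10010*, 10011*, 10100*, 10101*, 10110*, 10111*, 11010*, 11011*, 11100*, 11111*
[col 1] -0010*, -0011*, -0100*, -0101*, -0110*, -0111*, -1011*, -1100*, -1111*, 0-001*, 0-011*, 0-100*, 0-101*, 0-110*, 0-111*, 00-01*, 00-10*, 00-11*, 000-1*, 0001-*, 001-0*, 001-1*, 0010-*, 0011-*, 01-01*, 01-11*, 010-1*, 011-0*, 011-1*, 0110-*, 0111-*, 1-010*, 1-011*, 1-100*, 1-111*, 10-00*, 10-10*, 10-11*, 100-0*, 1001-*, 101-0*, 101-1*, 1010-*, 1011-*, 11-11*, 1101-*
[col 2] --011*, --100, --111*, -0-10*, -0-11*, -001-*, -01-0*, -01-1*, -010-*, -011-*, -1-11*, 0--01*, 0--11*, 0-0-1*, 0-1-0*, 0-1-1*, 0-10-*, 0-11-*, 00--1*, 00-1-*, 001--*, 01--1*, 011--*, 1--11*, 1-01-, 10--0, 10-1-*, 101--*
[col 3] ---11, -0-1-, -01--, 0---1, 0-1--
Prime implicants: ---11, --100, -0-1-, -01--, 0---1, 0-1--, 1-01-, 10--0
PI chart (minterm → PIs covering it):
  1 | 0---1  (sole → essential)
  2 | -0-1-  (sole → essential)
  3 | ---11,-0-1-,0---1
  5 | -01--,0---1,0-1--
  6 | -0-1-,-01--,0-1--
  7 | ---11,-0-1-,-01--,0---1,0-1--
  9 | 0---1  (sole → essential)
  12 | --100,0-1--
  13 | 0---1,0-1--
  14 | 0-1--  (sole → essential)
  15 | ---11,0---1,0-1--
  16 | 10--0  (sole → essential)
  18 | -0-1-,1-01-,10--0
  19 | ---11,-0-1-,1-01-
  21 | -01--  (sole → essential)
  22 | -0-1-,-01--,10--0
  23 | ---11,-0-1-,-01--
  26 | 1-01-  (sole → essential)
  27 | ---11,1-01-
  28 | --100  (sole → essential)
Essential prime implicants: --100, -0-1-, -01--, 0---1, 0-1--, 1-01-, 10--0

7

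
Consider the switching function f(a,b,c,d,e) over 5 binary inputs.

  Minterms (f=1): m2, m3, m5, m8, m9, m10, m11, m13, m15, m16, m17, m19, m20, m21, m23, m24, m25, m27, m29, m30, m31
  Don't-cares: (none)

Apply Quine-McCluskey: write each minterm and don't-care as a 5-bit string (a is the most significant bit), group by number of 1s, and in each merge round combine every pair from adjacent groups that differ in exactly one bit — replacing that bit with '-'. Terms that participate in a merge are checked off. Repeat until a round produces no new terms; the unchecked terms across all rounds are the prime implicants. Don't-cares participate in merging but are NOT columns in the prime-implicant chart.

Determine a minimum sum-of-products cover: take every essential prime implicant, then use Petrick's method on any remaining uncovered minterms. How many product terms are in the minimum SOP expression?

7

[col 0] 00010*, 00011*, 00101*, 01000*, 01001*, 01010*, 01011*, 01101*, 01111*, 10000*, 10001*, 10011*, 10100*, 10101*, 10111*, 11000*, 11001*, 11011*, 11101*, 11110*, 11111*
[col 1] -0011*, -0101*, -1000*, -1001*, -1011*, -1101*, -1111*, 0-010*, 0-011*, 0-101*, 0001-*, 01-01*, 01-11*, 010-0*, 010-1*, 0100-*, 0101-*, 011-1*, 1-000*, 1-001*, 1-011*, 1-101*, 1-111*, 10-00*, 10-01*, 10-11*, 100-1*, 1000-*, 101-1*, 1010-*, 11-01*, 11-11*, 110-1*, 1100-*, 111-1*, 1111-
[col 2] --011, --101, -1-01*, -1-11*, -10-1*, -100-, -11-1*, 0-01-, 01--1*, 010--, 1--01*, 1--11*, 1-0-1*, 1-00-, 1-1-1*, 10--1*, 10-0-, 11--1*
[col 3] -1--1, 1---1
Prime implicants: --011, --101, -1--1, -100-, 0-01-, 010--, 1---1, 1-00-, 10-0-, 1111-
PI chart (minterm → PIs covering it):
  2 | 0-01-  (sole → essential)
  3 | --011,0-01-
  5 | --101  (sole → essential)
  8 | -100-,010--
  9 | -1--1,-100-,010--
  10 | 0-01-,010--
  11 | --011,-1--1,0-01-,010--
  13 | --101,-1--1
  15 | -1--1  (sole → essential)
  16 | 1-00-,10-0-
  17 | 1---1,1-00-,10-0-
  19 | --011,1---1
  20 | 10-0-  (sole → essential)
  21 | --101,1---1,10-0-
  23 | 1---1  (sole → essential)
  24 | -100-,1-00-
  25 | -1--1,-100-,1---1,1-00-
  27 | --011,-1--1,1---1
  29 | --101,-1--1,1---1
  30 | 1111-  (sole → essential)
  31 | -1--1,1---1,1111-
Essential prime implicants: --101, -1--1, 0-01-, 1---1, 10-0-, 1111-
Petrick residual → -100-
Minimum SOP uses 7 PIs: cd'e + be + bc'd' + a'c'd + ae + ab'd' + abcd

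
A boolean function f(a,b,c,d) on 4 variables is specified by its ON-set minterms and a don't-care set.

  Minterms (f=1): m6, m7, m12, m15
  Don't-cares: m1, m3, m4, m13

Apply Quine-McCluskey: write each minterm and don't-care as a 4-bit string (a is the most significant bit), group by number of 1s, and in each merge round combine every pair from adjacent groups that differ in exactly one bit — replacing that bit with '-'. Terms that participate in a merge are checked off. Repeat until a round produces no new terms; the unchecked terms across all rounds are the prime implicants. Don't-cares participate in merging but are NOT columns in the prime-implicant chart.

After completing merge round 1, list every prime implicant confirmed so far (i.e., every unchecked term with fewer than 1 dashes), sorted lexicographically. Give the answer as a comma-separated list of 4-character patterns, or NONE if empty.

Round 0: 0001✓ 0011✓ 0100✓ 0110✓ 0111✓ 1100✓ 1101✓ 1111✓
Round 1: -100 -111 0-11 00-1 01-0 011- 11-1 110-
PIs = {-100, -111, 0-11, 00-1, 01-0, 011-, 11-1, 110-}

NONE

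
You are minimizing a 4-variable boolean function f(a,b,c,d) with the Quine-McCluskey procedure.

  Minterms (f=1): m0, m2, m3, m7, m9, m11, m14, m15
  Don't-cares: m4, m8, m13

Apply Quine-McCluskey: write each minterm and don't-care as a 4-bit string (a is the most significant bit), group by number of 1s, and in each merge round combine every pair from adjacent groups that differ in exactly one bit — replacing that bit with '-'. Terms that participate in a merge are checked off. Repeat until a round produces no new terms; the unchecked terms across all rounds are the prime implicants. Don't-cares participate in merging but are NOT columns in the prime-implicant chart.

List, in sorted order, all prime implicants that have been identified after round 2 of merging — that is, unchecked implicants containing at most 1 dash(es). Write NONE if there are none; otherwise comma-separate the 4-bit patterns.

Round 0: 0000✓ 0010✓ 0011✓ 0100✓ 0111✓ 1000✓ 1001✓ 1011✓ 1101✓ 1110✓ 1111✓
Round 1: -000 -011✓ -111✓ 0-00 0-11✓ 00-0 001- 1-01✓ 1-11✓ 10-1✓ 100- 11-1✓ 111-
Round 2: --11 1--1
PIs = {--11, -000, 0-00, 00-0, 001-, 1--1, 100-, 111-}

-000, 0-00, 00-0, 001-, 100-, 111-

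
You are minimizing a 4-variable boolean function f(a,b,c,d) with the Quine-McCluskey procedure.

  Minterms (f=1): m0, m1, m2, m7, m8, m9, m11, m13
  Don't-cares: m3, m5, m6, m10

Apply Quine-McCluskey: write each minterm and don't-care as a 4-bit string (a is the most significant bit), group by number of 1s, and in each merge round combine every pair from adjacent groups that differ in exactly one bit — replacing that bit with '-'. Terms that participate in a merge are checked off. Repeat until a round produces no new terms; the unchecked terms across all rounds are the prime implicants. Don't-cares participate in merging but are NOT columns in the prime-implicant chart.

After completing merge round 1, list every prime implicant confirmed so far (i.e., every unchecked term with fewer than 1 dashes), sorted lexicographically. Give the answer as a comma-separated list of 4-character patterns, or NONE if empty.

[col 0] 0000*, 0001*, 0010*, 0011*, 0101*, 0110*, 0111*, 1000*, 1001*, 1010*, 1011*, 1101*
[col 1] -000*, -001*, -010*, -011*, -101*, 0-01*, 0-10*, 0-11*, 00-0*, 00-1*, 000-*, 001-*, 01-1*, 011-*, 1-01*, 10-0*, 10-1*, 100-*, 101-*
[col 2] --01, -0-0*, -0-1*, -00-*, -01-*, 0--1, 0-1-, 00--*, 10--*
[col 3] -0--
Prime implicants: --01, -0--, 0--1, 0-1-

NONE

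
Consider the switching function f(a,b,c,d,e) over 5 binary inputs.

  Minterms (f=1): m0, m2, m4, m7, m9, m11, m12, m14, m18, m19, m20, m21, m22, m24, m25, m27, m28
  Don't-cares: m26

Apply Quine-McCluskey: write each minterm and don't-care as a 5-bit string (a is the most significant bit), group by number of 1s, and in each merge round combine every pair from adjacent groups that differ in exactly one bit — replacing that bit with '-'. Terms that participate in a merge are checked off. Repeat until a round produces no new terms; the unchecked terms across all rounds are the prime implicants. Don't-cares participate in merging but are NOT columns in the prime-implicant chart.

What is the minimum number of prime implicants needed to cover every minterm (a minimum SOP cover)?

size-2^0 implicants → 00000(✓)  00010(✓)  00100(✓)  00111  01001(✓)  01011(✓)  01100(✓)  01110(✓)  10010(✓)  10011(✓)  10100(✓)  10101(✓)  10110(✓)  11000(✓)  11001(✓)  11010(✓)  11011(✓)  11100(✓)
size-2^1 implicants → -0010  -0100(✓)  -1001(✓)  -1011(✓)  -1100(✓)  0-100(✓)  00-00  000-0  010-1(✓)  011-0  1-010(✓)  1-011(✓)  1-100(✓)  10-10  1001-(✓)  101-0  1010-  11-00  110-0(✓)  110-1(✓)  1100-(✓)  1101-(✓)
size-2^2 implicants → --100  -10-1  1-01-  110--
Unchecked terms (primes): --100, -0010, -10-1, 00-00, 000-0, 00111, 011-0, 1-01-, 10-10, 101-0, 1010-, 11-00, 110--
Minterm coverage:
  m0 ⊆ 00-00,000-0
  m2 ⊆ -0010,000-0
  m4 ⊆ --100,00-00
  m7 ⊆ 00111 [E]
  m9 ⊆ -10-1 [E]
  m11 ⊆ -10-1 [E]
  m12 ⊆ --100,011-0
  m14 ⊆ 011-0 [E]
  m18 ⊆ -0010,1-01-,10-10
  m19 ⊆ 1-01- [E]
  m20 ⊆ --100,101-0,1010-
  m21 ⊆ 1010- [E]
  m22 ⊆ 10-10,101-0
  m24 ⊆ 11-00,110--
  m25 ⊆ -10-1,110--
  m27 ⊆ -10-1,1-01-,110--
  m28 ⊆ --100,11-00
E = {-10-1, 00111, 011-0, 1-01-, 1010-}
Petrick residual → --100, 000-0, 10-10, 11-00
Cover = cd'e' + bc'e + a'b'c'e' + a'b'cde + a'bce' + ac'd + ab'de' + ab'cd' + abd'e'  |cover|=9

9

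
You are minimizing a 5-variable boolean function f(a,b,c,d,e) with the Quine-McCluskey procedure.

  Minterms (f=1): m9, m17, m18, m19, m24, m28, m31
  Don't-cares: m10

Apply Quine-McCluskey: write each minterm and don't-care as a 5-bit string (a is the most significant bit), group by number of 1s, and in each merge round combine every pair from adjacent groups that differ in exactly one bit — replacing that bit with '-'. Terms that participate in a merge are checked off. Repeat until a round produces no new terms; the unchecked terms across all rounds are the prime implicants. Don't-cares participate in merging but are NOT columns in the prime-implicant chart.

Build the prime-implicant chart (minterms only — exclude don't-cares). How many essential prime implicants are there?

5

[col 0] 01001, 01010, 10001*, 10010*, 10011*, 11000*, 11100*, 11111
[col 1] 100-1, 1001-, 11-00
Prime implicants: 01001, 01010, 100-1, 1001-, 11-00, 11111
PI chart (minterm → PIs covering it):
  9 | 01001  (sole → essential)
  17 | 100-1  (sole → essential)
  18 | 1001-  (sole → essential)
  19 | 100-1,1001-
  24 | 11-00  (sole → essential)
  28 | 11-00  (sole → essential)
  31 | 11111  (sole → essential)
Essential prime implicants: 01001, 100-1, 1001-, 11-00, 11111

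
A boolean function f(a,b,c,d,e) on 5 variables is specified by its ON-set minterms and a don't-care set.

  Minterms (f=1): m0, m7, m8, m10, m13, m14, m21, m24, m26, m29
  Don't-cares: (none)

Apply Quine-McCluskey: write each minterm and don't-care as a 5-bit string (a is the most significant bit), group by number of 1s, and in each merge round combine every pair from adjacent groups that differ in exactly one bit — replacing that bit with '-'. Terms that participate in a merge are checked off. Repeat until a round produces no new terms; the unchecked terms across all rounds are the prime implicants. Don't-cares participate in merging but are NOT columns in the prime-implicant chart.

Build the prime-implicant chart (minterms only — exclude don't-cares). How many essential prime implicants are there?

Round 0: 00000✓ 00111 01000✓ 01010✓ 01101✓ 01110✓ 10101✓ 11000✓ 11010✓ 11101✓
Round 1: -1000✓ -1010✓ -1101 0-000 01-10 010-0✓ 1-101 110-0✓
Round 2: -10-0
PIs = {-10-0, -1101, 0-000, 00111, 01-10, 1-101}
Coverage chart:
  m0: 0-000 ←essential
  m7: 00111 ←essential
  m8: -10-0,0-000
  m10: -10-0,01-10
  m13: -1101 ←essential
  m14: 01-10 ←essential
  m21: 1-101 ←essential
  m24: -10-0 ←essential
  m26: -10-0 ←essential
  m29: -1101,1-101
Essential: -10-0, -1101, 0-000, 00111, 01-10, 1-101

6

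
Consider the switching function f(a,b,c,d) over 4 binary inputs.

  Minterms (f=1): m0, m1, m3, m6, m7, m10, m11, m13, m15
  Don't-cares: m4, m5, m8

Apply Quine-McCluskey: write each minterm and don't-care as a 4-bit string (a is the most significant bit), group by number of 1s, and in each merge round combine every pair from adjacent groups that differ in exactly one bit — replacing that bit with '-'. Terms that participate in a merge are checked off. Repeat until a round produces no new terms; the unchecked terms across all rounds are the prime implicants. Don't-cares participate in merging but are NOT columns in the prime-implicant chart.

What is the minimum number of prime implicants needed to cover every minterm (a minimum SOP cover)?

size-2^0 implicants → 0000(✓)  0001(✓)  0011(✓)  0100(✓)  0101(✓)  0110(✓)  0111(✓)  1000(✓)  1010(✓)  1011(✓)  1101(✓)  1111(✓)
size-2^1 implicants → -000  -011(✓)  -101(✓)  -111(✓)  0-00(✓)  0-01(✓)  0-11(✓)  00-1(✓)  000-(✓)  01-0(✓)  01-1(✓)  010-(✓)  011-(✓)  1-11(✓)  10-0  101-  11-1(✓)
size-2^2 implicants → --11  -1-1  0--1  0-0-  01--
Unchecked terms (primes): --11, -000, -1-1, 0--1, 0-0-, 01--, 10-0, 101-
Minterm coverage:
  m0 ⊆ -000,0-0-
  m1 ⊆ 0--1,0-0-
  m3 ⊆ --11,0--1
  m6 ⊆ 01-- [E]
  m7 ⊆ --11,-1-1,0--1,01--
  m10 ⊆ 10-0,101-
  m11 ⊆ --11,101-
  m13 ⊆ -1-1 [E]
  m15 ⊆ --11,-1-1
E = {-1-1, 01--}
Petrick residual → --11, 0-0-, 10-0
Cover = cd + bd + a'c' + a'b + ab'd'  |cover|=5

5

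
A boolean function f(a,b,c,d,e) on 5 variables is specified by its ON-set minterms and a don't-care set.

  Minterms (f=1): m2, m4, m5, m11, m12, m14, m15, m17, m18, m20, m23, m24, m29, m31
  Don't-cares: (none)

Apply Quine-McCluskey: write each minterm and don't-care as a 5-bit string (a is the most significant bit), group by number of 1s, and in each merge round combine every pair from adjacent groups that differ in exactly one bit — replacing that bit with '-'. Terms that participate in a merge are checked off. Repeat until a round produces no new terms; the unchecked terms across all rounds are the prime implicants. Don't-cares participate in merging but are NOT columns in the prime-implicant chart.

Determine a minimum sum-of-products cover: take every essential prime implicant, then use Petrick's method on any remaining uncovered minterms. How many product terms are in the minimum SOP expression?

9

size-2^0 implicants → 00010(✓)  00100(✓)  00101(✓)  01011(✓)  01100(✓)  01110(✓)  01111(✓)  10001  10010(✓)  10100(✓)  10111(✓)  11000  11101(✓)  11111(✓)
size-2^1 implicants → -0010  -0100  -1111  0-100  0010-  01-11  011-0  0111-  1-111  111-1
Unchecked terms (primes): -0010, -0100, -1111, 0-100, 0010-, 01-11, 011-0, 0111-, 1-111, 10001, 11000, 111-1
Minterm coverage:
  m2 ⊆ -0010 [E]
  m4 ⊆ -0100,0-100,0010-
  m5 ⊆ 0010- [E]
  m11 ⊆ 01-11 [E]
  m12 ⊆ 0-100,011-0
  m14 ⊆ 011-0,0111-
  m15 ⊆ -1111,01-11,0111-
  m17 ⊆ 10001 [E]
  m18 ⊆ -0010 [E]
  m20 ⊆ -0100 [E]
  m23 ⊆ 1-111 [E]
  m24 ⊆ 11000 [E]
  m29 ⊆ 111-1 [E]
  m31 ⊆ -1111,1-111,111-1
E = {-0010, -0100, 0010-, 01-11, 1-111, 10001, 11000, 111-1}
Petrick residual → 011-0
Cover = b'c'de' + b'cd'e' + a'b'cd' + a'bde + a'bce' + acde + ab'c'd'e + abc'd'e' + abce  |cover|=9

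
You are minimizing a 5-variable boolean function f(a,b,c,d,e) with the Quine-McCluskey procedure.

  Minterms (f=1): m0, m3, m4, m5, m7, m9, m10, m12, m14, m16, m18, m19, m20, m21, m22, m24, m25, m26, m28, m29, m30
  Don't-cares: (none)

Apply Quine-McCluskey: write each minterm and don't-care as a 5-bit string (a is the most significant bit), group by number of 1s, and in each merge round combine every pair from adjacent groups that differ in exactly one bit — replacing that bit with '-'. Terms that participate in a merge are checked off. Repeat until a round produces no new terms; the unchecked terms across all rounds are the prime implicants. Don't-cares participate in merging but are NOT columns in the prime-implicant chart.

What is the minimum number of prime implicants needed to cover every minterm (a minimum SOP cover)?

8

Round 0: 00000✓ 00011✓ 00100✓ 00101✓ 00111✓ 01001✓ 01010✓ 01100✓ 01110✓ 10000✓ 10010✓ 10011✓ 10100✓ 10101✓ 10110✓ 11000✓ 11001✓ 11010✓ 11100✓ 11101✓ 11110✓
Round 1: -0000✓ -0011 -0100✓ -0101✓ -1001 -1010✓ -1100✓ -1110✓ 0-100✓ 00-00✓ 00-11 001-1 0010-✓ 01-10✓ 011-0✓ 1-000✓ 1-010✓ 1-100✓ 1-101✓ 1-110✓ 10-00✓ 10-10✓ 100-0✓ 1001- 101-0✓ 1010-✓ 11-00✓ 11-01✓ 11-10✓ 110-0✓ 1100-✓ 111-0✓ 1110-✓
Round 2: --100 -0-00 -010- -1-10 -11-0 1--00✓ 1--10✓ 1-0-0✓ 1-1-0✓ 1-10- 10--0✓ 11--0✓ 11-0-
Round 3: 1---0
PIs = {--100, -0-00, -0011, -010-, -1-10, -1001, -11-0, 00-11, 001-1, 1---0, 1-10-, 1001-, 11-0-}
Coverage chart:
  m0: -0-00 ←essential
  m3: -0011,00-11
  m4: --100,-0-00,-010-
  m5: -010-,001-1
  m7: 00-11,001-1
  m9: -1001 ←essential
  m10: -1-10 ←essential
  m12: --100,-11-0
  m14: -1-10,-11-0
  m16: -0-00,1---0
  m18: 1---0,1001-
  m19: -0011,1001-
  m20: --100,-0-00,-010-,1---0,1-10-
  m21: -010-,1-10-
  m22: 1---0 ←essential
  m24: 1---0,11-0-
  m25: -1001,11-0-
  m26: -1-10,1---0
  m28: --100,-11-0,1---0,1-10-,11-0-
  m29: 1-10-,11-0-
  m30: -1-10,-11-0,1---0
Essential: -0-00, -1-10, -1001, 1---0
Petrick residual → --100, -0011, 001-1, 1-10-
Min cover (8 terms): cd'e' + b'd'e' + b'c'de + bde' + bc'd'e + a'b'ce + ae' + acd'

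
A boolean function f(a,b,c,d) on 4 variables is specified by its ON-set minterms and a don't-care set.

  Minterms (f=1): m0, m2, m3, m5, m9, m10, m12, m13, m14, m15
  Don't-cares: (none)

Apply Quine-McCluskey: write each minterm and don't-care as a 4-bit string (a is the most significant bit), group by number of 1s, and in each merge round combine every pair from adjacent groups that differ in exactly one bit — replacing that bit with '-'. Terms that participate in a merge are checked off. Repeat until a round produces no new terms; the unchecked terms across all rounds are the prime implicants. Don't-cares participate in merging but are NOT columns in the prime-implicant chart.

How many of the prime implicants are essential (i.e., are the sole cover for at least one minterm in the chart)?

5

size-2^0 implicants → 0000(✓)  0010(✓)  0011(✓)  0101(✓)  1001(✓)  1010(✓)  1100(✓)  1101(✓)  1110(✓)  1111(✓)
size-2^1 implicants → -010  -101  00-0  001-  1-01  1-10  11-0(✓)  11-1(✓)  110-(✓)  111-(✓)
size-2^2 implicants → 11--
Unchecked terms (primes): -010, -101, 00-0, 001-, 1-01, 1-10, 11--
Minterm coverage:
  m0 ⊆ 00-0 [E]
  m2 ⊆ -010,00-0,001-
  m3 ⊆ 001- [E]
  m5 ⊆ -101 [E]
  m9 ⊆ 1-01 [E]
  m10 ⊆ -010,1-10
  m12 ⊆ 11-- [E]
  m13 ⊆ -101,1-01,11--
  m14 ⊆ 1-10,11--
  m15 ⊆ 11-- [E]
E = {-101, 00-0, 001-, 1-01, 11--}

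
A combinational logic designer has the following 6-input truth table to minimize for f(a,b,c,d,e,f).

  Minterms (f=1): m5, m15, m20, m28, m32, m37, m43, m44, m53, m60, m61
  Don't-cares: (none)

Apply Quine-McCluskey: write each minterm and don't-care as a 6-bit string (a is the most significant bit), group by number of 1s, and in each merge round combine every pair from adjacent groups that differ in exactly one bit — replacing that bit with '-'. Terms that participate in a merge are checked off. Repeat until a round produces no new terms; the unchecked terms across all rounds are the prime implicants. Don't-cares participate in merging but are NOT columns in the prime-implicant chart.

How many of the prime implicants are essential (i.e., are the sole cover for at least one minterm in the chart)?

[col 0] 000101*, 001111, 010100*, 011100*, 100000, 100101*, 101011, 101100*, 110101*, 111100*, 111101*
[col 1] -00101, -11100, 01-100, 1-0101, 1-1100, 11-101, 11110-
Prime implicants: -00101, -11100, 001111, 01-100, 1-0101, 1-1100, 100000, 101011, 11-101, 11110-
PI chart (minterm → PIs covering it):
  5 | -00101  (sole → essential)
  15 | 001111  (sole → essential)
  20 | 01-100  (sole → essential)
  28 | -11100,01-100
  32 | 100000  (sole → essential)
  37 | -00101,1-0101
  43 | 101011  (sole → essential)
  44 | 1-1100  (sole → essential)
  53 | 1-0101,11-101
  60 | -11100,1-1100,11110-
  61 | 11-101,11110-
Essential prime implicants: -00101, 001111, 01-100, 1-1100, 100000, 101011

6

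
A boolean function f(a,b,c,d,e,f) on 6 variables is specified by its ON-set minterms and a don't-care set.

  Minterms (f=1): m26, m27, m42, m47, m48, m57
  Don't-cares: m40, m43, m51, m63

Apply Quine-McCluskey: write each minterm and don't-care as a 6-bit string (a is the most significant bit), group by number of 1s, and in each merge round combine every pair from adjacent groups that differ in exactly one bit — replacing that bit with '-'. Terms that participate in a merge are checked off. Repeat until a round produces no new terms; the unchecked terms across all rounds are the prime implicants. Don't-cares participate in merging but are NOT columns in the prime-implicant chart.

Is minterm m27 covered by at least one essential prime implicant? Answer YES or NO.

YES

size-2^0 implicants → 011010(✓)  011011(✓)  101000(✓)  101010(✓)  101011(✓)  101111(✓)  110000  110011  111001  111111(✓)
size-2^1 implicants → 01101-  1-1111  101-11  1010-0  10101-
Unchecked terms (primes): 01101-, 1-1111, 101-11, 1010-0, 10101-, 110000, 110011, 111001
Minterm coverage:
  m26 ⊆ 01101- [E]
  m27 ⊆ 01101- [E]
  m42 ⊆ 1010-0,10101-
  m47 ⊆ 1-1111,101-11
  m48 ⊆ 110000 [E]
  m57 ⊆ 111001 [E]
E = {01101-, 110000, 111001}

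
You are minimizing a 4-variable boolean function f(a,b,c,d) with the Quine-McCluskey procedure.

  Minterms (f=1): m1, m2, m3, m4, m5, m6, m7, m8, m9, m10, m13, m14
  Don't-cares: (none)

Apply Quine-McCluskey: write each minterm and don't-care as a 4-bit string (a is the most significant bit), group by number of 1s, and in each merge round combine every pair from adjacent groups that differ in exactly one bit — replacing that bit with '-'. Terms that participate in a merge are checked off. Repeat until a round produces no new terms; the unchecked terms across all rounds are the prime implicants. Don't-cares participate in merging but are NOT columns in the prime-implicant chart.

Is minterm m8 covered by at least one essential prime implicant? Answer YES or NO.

[col 0] 0001*, 0010*, 0011*, 0100*, 0101*, 0110*, 0111*, 1000*, 1001*, 1010*, 1101*, 1110*
[col 1] -001*, -010*, -101*, -110*, 0-01*, 0-10*, 0-11*, 00-1*, 001-*, 01-0*, 01-1*, 010-*, 011-*, 1-01*, 1-10*, 10-0, 100-
[col 2] --01, --10, 0--1, 0-1-, 01--
Prime implicants: --01, --10, 0--1, 0-1-, 01--, 10-0, 100-
PI chart (minterm → PIs covering it):
  1 | --01,0--1
  2 | --10,0-1-
  3 | 0--1,0-1-
  4 | 01--  (sole → essential)
  5 | --01,0--1,01--
  6 | --10,0-1-,01--
  7 | 0--1,0-1-,01--
  8 | 10-0,100-
  9 | --01,100-
  10 | --10,10-0
  13 | --01  (sole → essential)
  14 | --10  (sole → essential)
Essential prime implicants: --01, --10, 01--

NO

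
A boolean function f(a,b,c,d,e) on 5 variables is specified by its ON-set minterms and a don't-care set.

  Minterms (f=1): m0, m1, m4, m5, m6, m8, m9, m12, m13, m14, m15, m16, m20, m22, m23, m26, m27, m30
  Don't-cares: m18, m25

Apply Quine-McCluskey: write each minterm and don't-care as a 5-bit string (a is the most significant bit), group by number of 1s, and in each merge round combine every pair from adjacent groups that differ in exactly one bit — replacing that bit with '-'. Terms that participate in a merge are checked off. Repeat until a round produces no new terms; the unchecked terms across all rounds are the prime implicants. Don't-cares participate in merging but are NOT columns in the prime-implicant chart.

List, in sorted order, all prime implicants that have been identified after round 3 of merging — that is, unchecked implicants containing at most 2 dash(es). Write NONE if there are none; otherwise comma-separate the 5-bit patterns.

--110, -0-00, -01-0, -1001, 0-1-0, 011--, 1--10, 10--0, 1011-, 110-1, 1101-

Round 0: 00000✓ 00001✓ 00100✓ 00101✓ 00110✓ 01000✓ 01001✓ 01100✓ 01101✓ 01110✓ 01111✓ 10000✓ 10010✓ 10100✓ 10110✓ 10111✓ 11001✓ 11010✓ 11011✓ 11110✓
Round 1: -0000✓ -0100✓ -0110✓ -1001 -1110✓ 0-000✓ 0-001✓ 0-100✓ 0-101✓ 0-110✓ 00-00✓ 00-01✓ 0000-✓ 001-0✓ 0010-✓ 01-00✓ 01-01✓ 0100-✓ 011-0✓ 011-1✓ 0110-✓ 0111-✓ 1-010✓ 1-110✓ 10-00✓ 10-10✓ 100-0✓ 101-0✓ 1011- 11-10✓ 110-1 1101-
Round 2: --110 -0-00 -01-0 0--00✓ 0--01✓ 0-00-✓ 0-1-0 0-10-✓ 00-0-✓ 01-0-✓ 011-- 1--10 10--0
Round 3: 0--0-
PIs = {--110, -0-00, -01-0, -1001, 0--0-, 0-1-0, 011--, 1--10, 10--0, 1011-, 110-1, 1101-}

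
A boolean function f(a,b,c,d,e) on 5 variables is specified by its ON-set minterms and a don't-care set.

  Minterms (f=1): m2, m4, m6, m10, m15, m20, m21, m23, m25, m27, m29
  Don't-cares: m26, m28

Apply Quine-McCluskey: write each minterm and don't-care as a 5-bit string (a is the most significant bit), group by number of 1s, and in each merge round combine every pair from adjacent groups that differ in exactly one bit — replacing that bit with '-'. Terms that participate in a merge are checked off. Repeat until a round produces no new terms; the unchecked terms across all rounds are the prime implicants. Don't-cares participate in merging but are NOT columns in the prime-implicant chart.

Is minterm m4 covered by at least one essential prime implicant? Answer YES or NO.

NO

size-2^0 implicants → 00010(✓)  00100(✓)  00110(✓)  01010(✓)  01111  10100(✓)  10101(✓)  10111(✓)  11001(✓)  11010(✓)  11011(✓)  11100(✓)  11101(✓)
size-2^1 implicants → -0100  -1010  0-010  00-10  001-0  1-100(✓)  1-101(✓)  101-1  1010-(✓)  11-01  110-1  1101-  1110-(✓)
size-2^2 implicants → 1-10-
Unchecked terms (primes): -0100, -1010, 0-010, 00-10, 001-0, 01111, 1-10-, 101-1, 11-01, 110-1, 1101-
Minterm coverage:
  m2 ⊆ 0-010,00-10
  m4 ⊆ -0100,001-0
  m6 ⊆ 00-10,001-0
  m10 ⊆ -1010,0-010
  m15 ⊆ 01111 [E]
  m20 ⊆ -0100,1-10-
  m21 ⊆ 1-10-,101-1
  m23 ⊆ 101-1 [E]
  m25 ⊆ 11-01,110-1
  m27 ⊆ 110-1,1101-
  m29 ⊆ 1-10-,11-01
E = {01111, 101-1}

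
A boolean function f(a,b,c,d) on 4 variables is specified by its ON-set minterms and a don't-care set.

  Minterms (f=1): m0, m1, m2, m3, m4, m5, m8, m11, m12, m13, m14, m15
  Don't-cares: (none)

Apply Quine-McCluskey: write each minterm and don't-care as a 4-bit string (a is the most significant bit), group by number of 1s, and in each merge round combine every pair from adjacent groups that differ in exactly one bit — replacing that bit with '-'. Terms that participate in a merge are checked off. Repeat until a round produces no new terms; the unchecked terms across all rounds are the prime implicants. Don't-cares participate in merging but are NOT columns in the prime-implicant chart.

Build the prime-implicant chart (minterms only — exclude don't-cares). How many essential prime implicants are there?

3

Round 0: 0000✓ 0001✓ 0010✓ 0011✓ 0100✓ 0101✓ 1000✓ 1011✓ 1100✓ 1101✓ 1110✓ 1111✓
Round 1: -000✓ -011 -100✓ -101✓ 0-00✓ 0-01✓ 00-0✓ 00-1✓ 000-✓ 001-✓ 010-✓ 1-00✓ 1-11 11-0✓ 11-1✓ 110-✓ 111-✓
Round 2: --00 -10- 0-0- 00-- 11--
PIs = {--00, -011, -10-, 0-0-, 00--, 1-11, 11--}
Coverage chart:
  m0: --00,0-0-,00--
  m1: 0-0-,00--
  m2: 00-- ←essential
  m3: -011,00--
  m4: --00,-10-,0-0-
  m5: -10-,0-0-
  m8: --00 ←essential
  m11: -011,1-11
  m12: --00,-10-,11--
  m13: -10-,11--
  m14: 11-- ←essential
  m15: 1-11,11--
Essential: --00, 00--, 11--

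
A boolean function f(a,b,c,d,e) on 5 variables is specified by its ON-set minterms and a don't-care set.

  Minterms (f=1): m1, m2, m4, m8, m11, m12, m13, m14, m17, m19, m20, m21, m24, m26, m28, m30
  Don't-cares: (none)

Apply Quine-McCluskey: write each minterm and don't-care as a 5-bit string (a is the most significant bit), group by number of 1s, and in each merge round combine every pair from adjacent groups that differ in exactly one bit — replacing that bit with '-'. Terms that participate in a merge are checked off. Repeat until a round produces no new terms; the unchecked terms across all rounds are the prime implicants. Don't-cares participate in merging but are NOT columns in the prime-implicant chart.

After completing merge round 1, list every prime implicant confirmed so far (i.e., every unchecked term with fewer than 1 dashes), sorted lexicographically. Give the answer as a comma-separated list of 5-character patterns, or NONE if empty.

Round 0: 00001✓ 00010 00100✓ 01000✓ 01011 01100✓ 01101✓ 01110✓ 10001✓ 10011✓ 10100✓ 10101✓ 11000✓ 11010✓ 11100✓ 11110✓
Round 1: -0001 -0100✓ -1000✓ -1100✓ -1110✓ 0-100✓ 01-00✓ 011-0✓ 0110- 1-100✓ 10-01 100-1 1010- 11-00✓ 11-10✓ 110-0✓ 111-0✓
Round 2: --100 -1-00 -11-0 11--0
PIs = {--100, -0001, -1-00, -11-0, 00010, 01011, 0110-, 10-01, 100-1, 1010-, 11--0}

00010, 01011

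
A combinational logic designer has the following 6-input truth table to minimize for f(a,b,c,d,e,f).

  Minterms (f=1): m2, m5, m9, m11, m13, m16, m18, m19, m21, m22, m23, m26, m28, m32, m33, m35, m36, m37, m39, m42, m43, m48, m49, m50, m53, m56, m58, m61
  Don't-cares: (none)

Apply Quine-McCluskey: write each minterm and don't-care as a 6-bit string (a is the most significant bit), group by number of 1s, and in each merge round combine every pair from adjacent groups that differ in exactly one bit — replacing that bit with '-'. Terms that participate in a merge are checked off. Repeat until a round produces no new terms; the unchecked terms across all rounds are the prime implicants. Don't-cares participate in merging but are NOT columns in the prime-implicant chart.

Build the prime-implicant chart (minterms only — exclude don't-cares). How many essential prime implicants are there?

9

size-2^0 implicants → 000010(✓)  000101(✓)  001001(✓)  001011(✓)  001101(✓)  010000(✓)  010010(✓)  010011(✓)  010101(✓)  010110(✓)  010111(✓)  011010(✓)  011100  100000(✓)  100001(✓)  100011(✓)  100100(✓)  100101(✓)  100111(✓)  101010(✓)  101011(✓)  110000(✓)  110001(✓)  110010(✓)  110101(✓)  111000(✓)  111010(✓)  111101(✓)
size-2^1 implicants → -00101(✓)  -01011  -10000(✓)  -10010(✓)  -10101(✓)  -11010(✓)  0-0010  0-0101(✓)  00-101  001-01  0010-1  01-010(✓)  010-10(✓)  010-11(✓)  0100-0(✓)  01001-(✓)  0101-1  01011-(✓)  1-0000(✓)  1-0001(✓)  1-0101(✓)  1-1010  10-011  100-00(✓)  100-01(✓)  100-11(✓)  1000-1(✓)  10000-(✓)  1001-1(✓)  10010-(✓)  10101-  11-000(✓)  11-010(✓)  11-101  110-01(✓)  1100-0(✓)  11000-(✓)  1110-0(✓)
size-2^2 implicants → --0101  -1-010  -100-0  010-1-  1-0-01  1-000-  100--1  100-0-  11-0-0
Unchecked terms (primes): --0101, -01011, -1-010, -100-0, 0-0010, 00-101, 001-01, 0010-1, 010-1-, 0101-1, 011100, 1-0-01, 1-000-, 1-1010, 10-011, 100--1, 100-0-, 10101-, 11-0-0, 11-101
Minterm coverage:
  m2 ⊆ 0-0010 [E]
  m5 ⊆ --0101,00-101
  m9 ⊆ 001-01,0010-1
  m11 ⊆ -01011,0010-1
  m13 ⊆ 00-101,001-01
  m16 ⊆ -100-0 [E]
  m18 ⊆ -1-010,-100-0,0-0010,010-1-
  m19 ⊆ 010-1- [E]
  m21 ⊆ --0101,0101-1
  m22 ⊆ 010-1- [E]
  m23 ⊆ 010-1-,0101-1
  m26 ⊆ -1-010 [E]
  m28 ⊆ 011100 [E]
  m32 ⊆ 1-000-,100-0-
  m33 ⊆ 1-0-01,1-000-,100--1,100-0-
  m35 ⊆ 10-011,100--1
  m36 ⊆ 100-0- [E]
  m37 ⊆ --0101,1-0-01,100--1,100-0-
  m39 ⊆ 100--1 [E]
  m42 ⊆ 1-1010,10101-
  m43 ⊆ -01011,10-011,10101-
  m48 ⊆ -100-0,1-000-,11-0-0
  m49 ⊆ 1-0-01,1-000-
  m50 ⊆ -1-010,-100-0,11-0-0
  m53 ⊆ --0101,1-0-01,11-101
  m56 ⊆ 11-0-0 [E]
  m58 ⊆ -1-010,1-1010,11-0-0
  m61 ⊆ 11-101 [E]
E = {-1-010, -100-0, 0-0010, 010-1-, 011100, 100--1, 100-0-, 11-0-0, 11-101}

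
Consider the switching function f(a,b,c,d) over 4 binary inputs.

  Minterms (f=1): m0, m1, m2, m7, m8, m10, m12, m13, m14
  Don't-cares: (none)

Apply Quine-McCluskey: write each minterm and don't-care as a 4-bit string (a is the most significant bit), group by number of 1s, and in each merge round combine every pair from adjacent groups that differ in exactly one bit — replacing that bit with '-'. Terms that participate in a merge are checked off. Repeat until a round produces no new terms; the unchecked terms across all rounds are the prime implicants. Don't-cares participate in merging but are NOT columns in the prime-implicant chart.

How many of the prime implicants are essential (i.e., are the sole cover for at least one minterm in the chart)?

[col 0] 0000*, 0001*, 0010*, 0111, 1000*, 1010*, 1100*, 1101*, 1110*
[col 1] -000*, -010*, 00-0*, 000-, 1-00*, 1-10*, 10-0*, 11-0*, 110-
[col 2] -0-0, 1--0
Prime implicants: -0-0, 000-, 0111, 1--0, 110-
PI chart (minterm → PIs covering it):
  0 | -0-0,000-
  1 | 000-  (sole → essential)
  2 | -0-0  (sole → essential)
  7 | 0111  (sole → essential)
  8 | -0-0,1--0
  10 | -0-0,1--0
  12 | 1--0,110-
  13 | 110-  (sole → essential)
  14 | 1--0  (sole → essential)
Essential prime implicants: -0-0, 000-, 0111, 1--0, 110-

5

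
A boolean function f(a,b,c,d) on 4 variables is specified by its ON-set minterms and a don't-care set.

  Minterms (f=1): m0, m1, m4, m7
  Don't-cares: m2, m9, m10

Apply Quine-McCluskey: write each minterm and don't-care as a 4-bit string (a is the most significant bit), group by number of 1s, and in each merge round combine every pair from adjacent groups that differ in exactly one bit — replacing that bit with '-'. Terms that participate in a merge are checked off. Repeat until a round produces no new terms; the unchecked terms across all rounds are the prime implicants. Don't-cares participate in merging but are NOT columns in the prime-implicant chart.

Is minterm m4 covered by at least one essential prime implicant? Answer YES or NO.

YES

Round 0: 0000✓ 0001✓ 0010✓ 0100✓ 0111 1001✓ 1010✓
Round 1: -001 -010 0-00 00-0 000-
PIs = {-001, -010, 0-00, 00-0, 000-, 0111}
Coverage chart:
  m0: 0-00,00-0,000-
  m1: -001,000-
  m4: 0-00 ←essential
  m7: 0111 ←essential
Essential: 0-00, 0111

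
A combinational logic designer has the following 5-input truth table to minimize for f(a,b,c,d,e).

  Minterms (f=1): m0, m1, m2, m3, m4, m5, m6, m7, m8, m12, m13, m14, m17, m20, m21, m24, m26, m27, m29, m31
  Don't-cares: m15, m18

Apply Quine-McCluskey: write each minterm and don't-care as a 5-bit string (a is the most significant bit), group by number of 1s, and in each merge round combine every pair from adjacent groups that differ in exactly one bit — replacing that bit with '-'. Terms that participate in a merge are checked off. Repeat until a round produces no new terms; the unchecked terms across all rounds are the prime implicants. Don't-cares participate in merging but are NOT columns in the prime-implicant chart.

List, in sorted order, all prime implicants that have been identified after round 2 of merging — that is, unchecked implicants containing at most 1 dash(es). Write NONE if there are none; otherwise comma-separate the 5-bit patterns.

-0010, -1000, 1-010, 11-11, 110-0, 1101-

[col 0] 00000*, 00001*, 00010*, 00011*, 00100*, 00101*, 00110*, 00111*, 01000*, 01100*, 01101*, 01110*, 01111*, 10001*, 10010*, 10100*, 10101*, 11000*, 11010*, 11011*, 11101*, 11111*
[col 1] -0001*, -0010, -0100*, -0101*, -1000, -1101*, -1111*, 0-000*, 0-100*, 0-101*, 0-110*, 0-111*, 00-00*, 00-01*, 00-10*, 00-11*, 000-0*, 000-1*, 0000-*, 0001-*, 001-0*, 001-1*, 0010-*, 0011-*, 01-00*, 011-0*, 011-1*, 0110-*, 0111-*, 1-010, 1-101*, 10-01*, 1010-*, 11-11, 110-0, 1101-, 111-1*
[col 2] --101, -0-01, -010-, -11-1, 0--00, 0-1-0*, 0-1-1*, 0-10-*, 0-11-*, 00--0*, 00--1*, 00-0-*, 00-1-*, 000--*, 001--*, 011--*
[col 3] 0-1--, 00---
Prime implicants: --101, -0-01, -0010, -010-, -1000, -11-1, 0--00, 0-1--, 00---, 1-010, 11-11, 110-0, 1101-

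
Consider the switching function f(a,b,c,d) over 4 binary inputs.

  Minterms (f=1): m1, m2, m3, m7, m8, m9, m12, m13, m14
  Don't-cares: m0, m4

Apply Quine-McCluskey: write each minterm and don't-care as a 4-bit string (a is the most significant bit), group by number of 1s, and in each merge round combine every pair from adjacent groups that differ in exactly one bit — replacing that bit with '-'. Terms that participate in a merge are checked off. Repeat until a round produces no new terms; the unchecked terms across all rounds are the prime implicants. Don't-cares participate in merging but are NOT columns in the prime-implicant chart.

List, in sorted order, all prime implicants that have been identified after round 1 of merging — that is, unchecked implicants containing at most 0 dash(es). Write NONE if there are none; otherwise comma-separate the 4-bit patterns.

size-2^0 implicants → 0000(✓)  0001(✓)  0010(✓)  0011(✓)  0100(✓)  0111(✓)  1000(✓)  1001(✓)  1100(✓)  1101(✓)  1110(✓)
size-2^1 implicants → -000(✓)  -001(✓)  -100(✓)  0-00(✓)  0-11  00-0(✓)  00-1(✓)  000-(✓)  001-(✓)  1-00(✓)  1-01(✓)  100-(✓)  11-0  110-(✓)
size-2^2 implicants → --00  -00-  00--  1-0-
Unchecked terms (primes): --00, -00-, 0-11, 00--, 1-0-, 11-0

NONE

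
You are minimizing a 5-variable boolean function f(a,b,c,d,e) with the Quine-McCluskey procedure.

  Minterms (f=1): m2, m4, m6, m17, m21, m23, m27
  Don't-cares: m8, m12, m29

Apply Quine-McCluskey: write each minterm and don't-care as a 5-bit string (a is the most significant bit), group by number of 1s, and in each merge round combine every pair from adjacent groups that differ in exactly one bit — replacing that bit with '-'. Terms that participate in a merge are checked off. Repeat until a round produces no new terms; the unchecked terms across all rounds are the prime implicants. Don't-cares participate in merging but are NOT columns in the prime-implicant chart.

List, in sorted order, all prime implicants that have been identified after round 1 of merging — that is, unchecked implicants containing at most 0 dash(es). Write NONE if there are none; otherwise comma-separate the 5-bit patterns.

11011

Round 0: 00010✓ 00100✓ 00110✓ 01000✓ 01100✓ 10001✓ 10101✓ 10111✓ 11011 11101✓
Round 1: 0-100 00-10 001-0 01-00 1-101 10-01 101-1
PIs = {0-100, 00-10, 001-0, 01-00, 1-101, 10-01, 101-1, 11011}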